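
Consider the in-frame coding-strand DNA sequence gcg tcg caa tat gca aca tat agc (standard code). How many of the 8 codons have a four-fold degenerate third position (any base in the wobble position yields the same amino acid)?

4

Codon 1 GCG (Ala): third position 4-fold.
Codon 2 TCG (Ser): third position 4-fold.
Codon 3 CAA (Gln): third position 2-fold.
Codon 4 TAT (Tyr): third position 2-fold.
Codon 5 GCA (Ala): third position 4-fold.
Codon 6 ACA (Thr): third position 4-fold.
Codon 7 TAT (Tyr): third position 2-fold.
Codon 8 AGC (Ser): third position 2-fold.
Four-fold degenerate third positions: 4.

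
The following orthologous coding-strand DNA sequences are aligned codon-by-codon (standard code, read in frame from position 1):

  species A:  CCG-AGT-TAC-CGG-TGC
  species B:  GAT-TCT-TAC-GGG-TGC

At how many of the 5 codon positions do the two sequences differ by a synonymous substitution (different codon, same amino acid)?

Codon 1: CCG Pro / GAT Asp — nonsynonymous.
Codon 2: AGT Ser / TCT Ser — synonymous.
Codon 3: TAC Tyr / TAC Tyr — identical.
Codon 4: CGG Arg / GGG Gly — nonsynonymous.
Codon 5: TGC Cys / TGC Cys — identical.
Synonymous differences: 1.

1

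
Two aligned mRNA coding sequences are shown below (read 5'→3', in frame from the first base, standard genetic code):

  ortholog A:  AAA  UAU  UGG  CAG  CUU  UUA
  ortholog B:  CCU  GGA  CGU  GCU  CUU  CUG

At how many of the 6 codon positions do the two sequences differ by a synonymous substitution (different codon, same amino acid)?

Codon 1: AAA Lys / CCU Pro — nonsynonymous.
Codon 2: UAU Tyr / GGA Gly — nonsynonymous.
Codon 3: UGG Trp / CGU Arg — nonsynonymous.
Codon 4: CAG Gln / GCU Ala — nonsynonymous.
Codon 5: CUU Leu / CUU Leu — identical.
Codon 6: UUA Leu / CUG Leu — synonymous.
Synonymous differences: 1.

1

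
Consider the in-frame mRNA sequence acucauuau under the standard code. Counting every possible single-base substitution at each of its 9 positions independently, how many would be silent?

5

Codon 1 (ACU, Thr): 3 synonymous substitutions.
Codon 2 (CAU, His): 1 synonymous substitution.
Codon 3 (UAU, Tyr): 1 synonymous substitution.
Total: 3 + 1 + 1 = 5.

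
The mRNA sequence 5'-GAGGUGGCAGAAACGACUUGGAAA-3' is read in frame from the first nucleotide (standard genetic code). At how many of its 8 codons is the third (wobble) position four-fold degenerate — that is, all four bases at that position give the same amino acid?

Codon 1 GAG (Glu): third position 2-fold.
Codon 2 GUG (Val): third position 4-fold.
Codon 3 GCA (Ala): third position 4-fold.
Codon 4 GAA (Glu): third position 2-fold.
Codon 5 ACG (Thr): third position 4-fold.
Codon 6 ACU (Thr): third position 4-fold.
Codon 7 UGG (Trp): third position 1-fold.
Codon 8 AAA (Lys): third position 2-fold.
Four-fold degenerate third positions: 4.

4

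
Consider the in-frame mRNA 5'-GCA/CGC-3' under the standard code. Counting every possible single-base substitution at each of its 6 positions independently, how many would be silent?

6

Codon 1 (GCA, Ala): 3 synonymous substitutions.
Codon 2 (CGC, Arg): 3 synonymous substitutions.
Total: 3 + 3 = 6.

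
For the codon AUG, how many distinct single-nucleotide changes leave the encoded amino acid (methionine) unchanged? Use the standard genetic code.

Position 1: none → 0 synonymous.
Position 2: none → 0 synonymous.
Position 3: none → 0 synonymous.
Total: 0 + 0 + 0 = 0.

0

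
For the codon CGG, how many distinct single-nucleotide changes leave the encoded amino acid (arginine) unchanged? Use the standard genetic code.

Position 1: AGG → 1 synonymous.
Position 2: none → 0 synonymous.
Position 3: CGU, CGC, CGA → 3 synonymous.
Total: 1 + 0 + 3 = 4.

4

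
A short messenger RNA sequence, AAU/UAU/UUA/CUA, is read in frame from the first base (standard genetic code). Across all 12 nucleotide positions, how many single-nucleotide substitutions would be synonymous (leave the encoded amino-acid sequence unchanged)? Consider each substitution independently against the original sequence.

Codon 1 (AAU, Asn): 1 synonymous substitution.
Codon 2 (UAU, Tyr): 1 synonymous substitution.
Codon 3 (UUA, Leu): 2 synonymous substitutions.
Codon 4 (CUA, Leu): 4 synonymous substitutions.
Total: 1 + 1 + 2 + 4 = 8.

8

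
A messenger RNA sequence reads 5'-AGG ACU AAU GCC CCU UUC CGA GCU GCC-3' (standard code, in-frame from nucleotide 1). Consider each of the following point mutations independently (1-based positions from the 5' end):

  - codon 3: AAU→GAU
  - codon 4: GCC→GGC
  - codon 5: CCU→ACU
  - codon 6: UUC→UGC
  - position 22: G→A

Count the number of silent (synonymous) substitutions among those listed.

Codon 3: AAU (Asn) → GAU (Asp) — missense.
Codon 4: GCC (Ala) → GGC (Gly) — missense.
Codon 5: CCU (Pro) → ACU (Thr) — missense.
Codon 6: UUC (Phe) → UGC (Cys) — missense.
Codon 8: GCU (Ala) → ACU (Thr) — missense.
Synonymous: 0 of 5.

0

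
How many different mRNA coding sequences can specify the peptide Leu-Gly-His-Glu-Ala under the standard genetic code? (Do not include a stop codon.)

Leu: 6 codons.
Gly: 4 codons.
His: 2 codons.
Glu: 2 codons.
Ala: 4 codons.
6 × 4 × 2 × 2 × 4 = 384.

384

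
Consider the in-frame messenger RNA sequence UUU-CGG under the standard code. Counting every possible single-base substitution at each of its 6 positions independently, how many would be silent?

5

Codon 1 (UUU, Phe): 1 synonymous substitution.
Codon 2 (CGG, Arg): 4 synonymous substitutions.
Total: 1 + 4 = 5.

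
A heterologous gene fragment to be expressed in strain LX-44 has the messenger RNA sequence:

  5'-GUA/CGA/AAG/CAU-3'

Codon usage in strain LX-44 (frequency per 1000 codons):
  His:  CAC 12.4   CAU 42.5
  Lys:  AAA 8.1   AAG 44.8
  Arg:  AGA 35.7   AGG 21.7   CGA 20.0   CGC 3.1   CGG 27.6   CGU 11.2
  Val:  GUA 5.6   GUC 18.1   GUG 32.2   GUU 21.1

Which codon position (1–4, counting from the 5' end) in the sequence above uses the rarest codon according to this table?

1

Codon 1 GUA (Val): 5.6 per 1000.
Codon 2 CGA (Arg): 20.0 per 1000.
Codon 3 AAG (Lys): 44.8 per 1000.
Codon 4 CAU (His): 42.5 per 1000.
Lowest frequency is 5.6 at codon 1.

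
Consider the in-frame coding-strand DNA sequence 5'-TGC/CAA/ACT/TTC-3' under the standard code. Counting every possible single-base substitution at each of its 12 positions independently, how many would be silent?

Codon 1 (TGC, Cys): 1 synonymous substitution.
Codon 2 (CAA, Gln): 1 synonymous substitution.
Codon 3 (ACT, Thr): 3 synonymous substitutions.
Codon 4 (TTC, Phe): 1 synonymous substitution.
Total: 1 + 1 + 3 + 1 = 6.

6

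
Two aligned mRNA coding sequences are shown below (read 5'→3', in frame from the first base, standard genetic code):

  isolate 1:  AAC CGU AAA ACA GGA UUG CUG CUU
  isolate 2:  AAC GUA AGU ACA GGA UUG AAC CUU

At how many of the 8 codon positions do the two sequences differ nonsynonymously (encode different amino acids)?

Codon 1: AAC Asn / AAC Asn — identical.
Codon 2: CGU Arg / GUA Val — nonsynonymous.
Codon 3: AAA Lys / AGU Ser — nonsynonymous.
Codon 4: ACA Thr / ACA Thr — identical.
Codon 5: GGA Gly / GGA Gly — identical.
Codon 6: UUG Leu / UUG Leu — identical.
Codon 7: CUG Leu / AAC Asn — nonsynonymous.
Codon 8: CUU Leu / CUU Leu — identical.
Nonsynonymous differences: 3.

3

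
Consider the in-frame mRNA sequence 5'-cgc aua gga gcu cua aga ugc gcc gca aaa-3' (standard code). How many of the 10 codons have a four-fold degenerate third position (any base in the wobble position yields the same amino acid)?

Codon 1 CGC (Arg): third position 4-fold.
Codon 2 AUA (Ile): third position 3-fold.
Codon 3 GGA (Gly): third position 4-fold.
Codon 4 GCU (Ala): third position 4-fold.
Codon 5 CUA (Leu): third position 4-fold.
Codon 6 AGA (Arg): third position 2-fold.
Codon 7 UGC (Cys): third position 2-fold.
Codon 8 GCC (Ala): third position 4-fold.
Codon 9 GCA (Ala): third position 4-fold.
Codon 10 AAA (Lys): third position 2-fold.
Four-fold degenerate third positions: 6.

6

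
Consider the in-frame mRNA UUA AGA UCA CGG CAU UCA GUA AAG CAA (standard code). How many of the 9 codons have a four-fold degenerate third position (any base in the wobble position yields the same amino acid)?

Codon 1 UUA (Leu): third position 2-fold.
Codon 2 AGA (Arg): third position 2-fold.
Codon 3 UCA (Ser): third position 4-fold.
Codon 4 CGG (Arg): third position 4-fold.
Codon 5 CAU (His): third position 2-fold.
Codon 6 UCA (Ser): third position 4-fold.
Codon 7 GUA (Val): third position 4-fold.
Codon 8 AAG (Lys): third position 2-fold.
Codon 9 CAA (Gln): third position 2-fold.
Four-fold degenerate third positions: 4.

4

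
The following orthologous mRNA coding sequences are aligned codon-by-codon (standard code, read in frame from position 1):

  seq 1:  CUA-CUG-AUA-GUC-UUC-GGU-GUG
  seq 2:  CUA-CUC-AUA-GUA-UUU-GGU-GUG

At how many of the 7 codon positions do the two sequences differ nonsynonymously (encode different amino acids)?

Codon 1: CUA Leu / CUA Leu — identical.
Codon 2: CUG Leu / CUC Leu — synonymous.
Codon 3: AUA Ile / AUA Ile — identical.
Codon 4: GUC Val / GUA Val — synonymous.
Codon 5: UUC Phe / UUU Phe — synonymous.
Codon 6: GGU Gly / GGU Gly — identical.
Codon 7: GUG Val / GUG Val — identical.
Nonsynonymous differences: 0.

0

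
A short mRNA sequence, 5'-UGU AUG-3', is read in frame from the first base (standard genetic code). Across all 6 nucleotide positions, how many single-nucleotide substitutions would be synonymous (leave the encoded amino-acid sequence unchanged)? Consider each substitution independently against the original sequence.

Codon 1 (UGU, Cys): 1 synonymous substitution.
Codon 2 (AUG, Met): 0 synonymous substitutions.
Total: 1 + 0 = 1.

1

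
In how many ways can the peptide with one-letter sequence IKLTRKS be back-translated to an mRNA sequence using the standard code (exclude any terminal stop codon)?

Ile: 3 codons.
Lys: 2 codons.
Leu: 6 codons.
Thr: 4 codons.
Arg: 6 codons.
Lys: 2 codons.
Ser: 6 codons.
3 × 2 × 6 × 4 × 6 × 2 × 6 = 10368.

10368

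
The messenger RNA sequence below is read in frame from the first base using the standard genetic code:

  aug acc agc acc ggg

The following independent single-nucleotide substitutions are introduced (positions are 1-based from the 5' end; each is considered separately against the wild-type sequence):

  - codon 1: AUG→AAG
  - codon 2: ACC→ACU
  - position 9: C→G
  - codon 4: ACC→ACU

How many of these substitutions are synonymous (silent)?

2

Codon 1: AUG (Met) → AAG (Lys) — missense.
Codon 2: ACC (Thr) → ACU (Thr) — synonymous.
Codon 3: AGC (Ser) → AGG (Arg) — missense.
Codon 4: ACC (Thr) → ACU (Thr) — synonymous.
Synonymous: 2 of 4.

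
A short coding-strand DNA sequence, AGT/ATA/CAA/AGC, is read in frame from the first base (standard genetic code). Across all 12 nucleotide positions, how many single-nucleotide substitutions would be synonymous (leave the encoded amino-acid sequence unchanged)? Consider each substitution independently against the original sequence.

Codon 1 (AGT, Ser): 1 synonymous substitution.
Codon 2 (ATA, Ile): 2 synonymous substitutions.
Codon 3 (CAA, Gln): 1 synonymous substitution.
Codon 4 (AGC, Ser): 1 synonymous substitution.
Total: 1 + 2 + 1 + 1 = 5.

5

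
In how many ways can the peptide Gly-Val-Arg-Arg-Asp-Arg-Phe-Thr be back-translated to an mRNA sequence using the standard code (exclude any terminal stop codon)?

Gly: 4 codons.
Val: 4 codons.
Arg: 6 codons.
Arg: 6 codons.
Asp: 2 codons.
Arg: 6 codons.
Phe: 2 codons.
Thr: 4 codons.
4 × 4 × 6 × 6 × 2 × 6 × 2 × 4 = 55296.

55296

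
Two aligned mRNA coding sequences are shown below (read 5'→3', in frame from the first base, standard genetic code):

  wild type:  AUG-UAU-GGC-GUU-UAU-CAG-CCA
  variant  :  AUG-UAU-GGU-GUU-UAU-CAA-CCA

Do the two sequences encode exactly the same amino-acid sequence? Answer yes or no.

Codon 1: AUG Met / AUG Met — identical.
Codon 2: UAU Tyr / UAU Tyr — identical.
Codon 3: GGC Gly / GGU Gly — synonymous.
Codon 4: GUU Val / GUU Val — identical.
Codon 5: UAU Tyr / UAU Tyr — identical.
Codon 6: CAG Gln / CAA Gln — synonymous.
Codon 7: CCA Pro / CCA Pro — identical.
Nonsynonymous differences: 0 → same protein.

yes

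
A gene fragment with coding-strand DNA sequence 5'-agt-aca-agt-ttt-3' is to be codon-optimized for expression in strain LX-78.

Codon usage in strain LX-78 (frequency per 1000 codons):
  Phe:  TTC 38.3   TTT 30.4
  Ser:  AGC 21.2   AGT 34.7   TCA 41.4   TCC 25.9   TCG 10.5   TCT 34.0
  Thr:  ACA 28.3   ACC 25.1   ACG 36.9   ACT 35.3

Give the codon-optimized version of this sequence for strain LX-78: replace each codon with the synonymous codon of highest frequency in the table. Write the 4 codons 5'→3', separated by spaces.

Codon 1 (Ser): best is TCA at 41.4.
Codon 2 (Thr): best is ACG at 36.9.
Codon 3 (Ser): best is TCA at 41.4.
Codon 4 (Phe): best is TTC at 38.3.

TCA ACG TCA TTC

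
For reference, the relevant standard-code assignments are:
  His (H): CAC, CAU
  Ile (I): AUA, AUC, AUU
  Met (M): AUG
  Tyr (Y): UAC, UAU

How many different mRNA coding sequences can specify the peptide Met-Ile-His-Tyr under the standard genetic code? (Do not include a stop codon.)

Met: 1 codon.
Ile: 3 codons.
His: 2 codons.
Tyr: 2 codons.
1 × 3 × 2 × 2 = 12.

12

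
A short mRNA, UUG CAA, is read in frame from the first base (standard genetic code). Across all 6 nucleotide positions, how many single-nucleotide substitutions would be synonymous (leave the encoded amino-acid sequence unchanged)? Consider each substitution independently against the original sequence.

3

Codon 1 (UUG, Leu): 2 synonymous substitutions.
Codon 2 (CAA, Gln): 1 synonymous substitution.
Total: 2 + 1 = 3.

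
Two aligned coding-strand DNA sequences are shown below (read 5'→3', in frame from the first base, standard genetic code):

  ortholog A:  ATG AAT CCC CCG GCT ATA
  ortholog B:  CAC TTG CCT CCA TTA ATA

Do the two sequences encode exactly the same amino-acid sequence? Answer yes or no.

Codon 1: ATG Met / CAC His — nonsynonymous.
Codon 2: AAT Asn / TTG Leu — nonsynonymous.
Codon 3: CCC Pro / CCT Pro — synonymous.
Codon 4: CCG Pro / CCA Pro — synonymous.
Codon 5: GCT Ala / TTA Leu — nonsynonymous.
Codon 6: ATA Ile / ATA Ile — identical.
Nonsynonymous differences: 3 → different protein.

no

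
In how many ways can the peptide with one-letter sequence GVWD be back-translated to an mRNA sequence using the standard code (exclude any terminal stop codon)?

Gly: 4 codons.
Val: 4 codons.
Trp: 1 codon.
Asp: 2 codons.
4 × 4 × 1 × 2 = 32.

32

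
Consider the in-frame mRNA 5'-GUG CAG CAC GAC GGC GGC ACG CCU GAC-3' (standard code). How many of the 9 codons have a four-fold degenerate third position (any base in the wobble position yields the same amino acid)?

Codon 1 GUG (Val): third position 4-fold.
Codon 2 CAG (Gln): third position 2-fold.
Codon 3 CAC (His): third position 2-fold.
Codon 4 GAC (Asp): third position 2-fold.
Codon 5 GGC (Gly): third position 4-fold.
Codon 6 GGC (Gly): third position 4-fold.
Codon 7 ACG (Thr): third position 4-fold.
Codon 8 CCU (Pro): third position 4-fold.
Codon 9 GAC (Asp): third position 2-fold.
Four-fold degenerate third positions: 5.

5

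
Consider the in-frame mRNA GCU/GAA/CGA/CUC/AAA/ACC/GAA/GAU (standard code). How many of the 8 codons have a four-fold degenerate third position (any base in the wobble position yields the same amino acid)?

4

Codon 1 GCU (Ala): third position 4-fold.
Codon 2 GAA (Glu): third position 2-fold.
Codon 3 CGA (Arg): third position 4-fold.
Codon 4 CUC (Leu): third position 4-fold.
Codon 5 AAA (Lys): third position 2-fold.
Codon 6 ACC (Thr): third position 4-fold.
Codon 7 GAA (Glu): third position 2-fold.
Codon 8 GAU (Asp): third position 2-fold.
Four-fold degenerate third positions: 4.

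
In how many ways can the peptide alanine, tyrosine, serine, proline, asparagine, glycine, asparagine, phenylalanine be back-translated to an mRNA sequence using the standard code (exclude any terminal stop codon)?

Ala: 4 codons.
Tyr: 2 codons.
Ser: 6 codons.
Pro: 4 codons.
Asn: 2 codons.
Gly: 4 codons.
Asn: 2 codons.
Phe: 2 codons.
4 × 2 × 6 × 4 × 2 × 4 × 2 × 2 = 6144.

6144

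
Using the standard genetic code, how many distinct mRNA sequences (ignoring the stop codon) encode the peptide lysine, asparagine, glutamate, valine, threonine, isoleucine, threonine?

Lys: 2 codons.
Asn: 2 codons.
Glu: 2 codons.
Val: 4 codons.
Thr: 4 codons.
Ile: 3 codons.
Thr: 4 codons.
2 × 2 × 2 × 4 × 4 × 3 × 4 = 1536.

1536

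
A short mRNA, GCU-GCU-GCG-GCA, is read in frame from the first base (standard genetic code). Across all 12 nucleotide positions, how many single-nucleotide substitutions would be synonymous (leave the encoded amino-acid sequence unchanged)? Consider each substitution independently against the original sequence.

12

Codon 1 (GCU, Ala): 3 synonymous substitutions.
Codon 2 (GCU, Ala): 3 synonymous substitutions.
Codon 3 (GCG, Ala): 3 synonymous substitutions.
Codon 4 (GCA, Ala): 3 synonymous substitutions.
Total: 3 + 3 + 3 + 3 = 12.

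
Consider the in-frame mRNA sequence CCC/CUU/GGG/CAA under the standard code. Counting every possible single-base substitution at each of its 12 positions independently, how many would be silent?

Codon 1 (CCC, Pro): 3 synonymous substitutions.
Codon 2 (CUU, Leu): 3 synonymous substitutions.
Codon 3 (GGG, Gly): 3 synonymous substitutions.
Codon 4 (CAA, Gln): 1 synonymous substitution.
Total: 3 + 3 + 3 + 1 = 10.

10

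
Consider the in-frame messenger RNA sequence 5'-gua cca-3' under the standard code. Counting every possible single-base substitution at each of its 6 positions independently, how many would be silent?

6

Codon 1 (GUA, Val): 3 synonymous substitutions.
Codon 2 (CCA, Pro): 3 synonymous substitutions.
Total: 3 + 3 = 6.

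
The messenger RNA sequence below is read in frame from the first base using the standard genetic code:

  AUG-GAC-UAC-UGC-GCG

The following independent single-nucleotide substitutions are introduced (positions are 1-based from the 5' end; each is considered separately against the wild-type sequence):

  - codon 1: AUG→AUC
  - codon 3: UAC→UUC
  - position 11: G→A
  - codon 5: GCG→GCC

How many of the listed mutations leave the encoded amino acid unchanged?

1

Codon 1: AUG (Met) → AUC (Ile) — missense.
Codon 3: UAC (Tyr) → UUC (Phe) — missense.
Codon 4: UGC (Cys) → UAC (Tyr) — missense.
Codon 5: GCG (Ala) → GCC (Ala) — synonymous.
Synonymous: 1 of 4.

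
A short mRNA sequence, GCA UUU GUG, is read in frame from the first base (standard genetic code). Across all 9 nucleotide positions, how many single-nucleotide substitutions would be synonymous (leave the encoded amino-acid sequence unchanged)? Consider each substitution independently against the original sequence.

7

Codon 1 (GCA, Ala): 3 synonymous substitutions.
Codon 2 (UUU, Phe): 1 synonymous substitution.
Codon 3 (GUG, Val): 3 synonymous substitutions.
Total: 3 + 1 + 3 = 7.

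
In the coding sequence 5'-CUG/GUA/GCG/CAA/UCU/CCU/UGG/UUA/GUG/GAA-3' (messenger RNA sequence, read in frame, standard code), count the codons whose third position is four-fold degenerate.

6

Codon 1 CUG (Leu): third position 4-fold.
Codon 2 GUA (Val): third position 4-fold.
Codon 3 GCG (Ala): third position 4-fold.
Codon 4 CAA (Gln): third position 2-fold.
Codon 5 UCU (Ser): third position 4-fold.
Codon 6 CCU (Pro): third position 4-fold.
Codon 7 UGG (Trp): third position 1-fold.
Codon 8 UUA (Leu): third position 2-fold.
Codon 9 GUG (Val): third position 4-fold.
Codon 10 GAA (Glu): third position 2-fold.
Four-fold degenerate third positions: 6.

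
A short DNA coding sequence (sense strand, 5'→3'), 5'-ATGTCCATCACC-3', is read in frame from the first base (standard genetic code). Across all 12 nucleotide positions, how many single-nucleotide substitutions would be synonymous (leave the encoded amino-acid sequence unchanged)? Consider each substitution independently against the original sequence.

Codon 1 (ATG, Met): 0 synonymous substitutions.
Codon 2 (TCC, Ser): 3 synonymous substitutions.
Codon 3 (ATC, Ile): 2 synonymous substitutions.
Codon 4 (ACC, Thr): 3 synonymous substitutions.
Total: 0 + 3 + 2 + 3 = 8.

8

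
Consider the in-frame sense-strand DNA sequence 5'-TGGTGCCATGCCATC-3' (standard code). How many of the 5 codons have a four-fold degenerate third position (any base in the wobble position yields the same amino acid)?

Codon 1 TGG (Trp): third position 1-fold.
Codon 2 TGC (Cys): third position 2-fold.
Codon 3 CAT (His): third position 2-fold.
Codon 4 GCC (Ala): third position 4-fold.
Codon 5 ATC (Ile): third position 3-fold.
Four-fold degenerate third positions: 1.

1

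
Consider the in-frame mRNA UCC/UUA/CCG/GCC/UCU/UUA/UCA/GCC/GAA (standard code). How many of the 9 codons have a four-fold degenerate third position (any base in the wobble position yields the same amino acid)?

Codon 1 UCC (Ser): third position 4-fold.
Codon 2 UUA (Leu): third position 2-fold.
Codon 3 CCG (Pro): third position 4-fold.
Codon 4 GCC (Ala): third position 4-fold.
Codon 5 UCU (Ser): third position 4-fold.
Codon 6 UUA (Leu): third position 2-fold.
Codon 7 UCA (Ser): third position 4-fold.
Codon 8 GCC (Ala): third position 4-fold.
Codon 9 GAA (Glu): third position 2-fold.
Four-fold degenerate third positions: 6.

6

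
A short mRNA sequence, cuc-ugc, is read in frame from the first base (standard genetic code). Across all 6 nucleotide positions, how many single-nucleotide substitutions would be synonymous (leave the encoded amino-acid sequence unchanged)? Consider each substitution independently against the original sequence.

4

Codon 1 (CUC, Leu): 3 synonymous substitutions.
Codon 2 (UGC, Cys): 1 synonymous substitution.
Total: 3 + 1 = 4.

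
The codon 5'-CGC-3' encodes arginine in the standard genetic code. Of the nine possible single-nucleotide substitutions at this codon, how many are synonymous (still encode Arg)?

3

Position 1: none → 0 synonymous.
Position 2: none → 0 synonymous.
Position 3: CGU, CGA, CGG → 3 synonymous.
Total: 0 + 0 + 3 = 3.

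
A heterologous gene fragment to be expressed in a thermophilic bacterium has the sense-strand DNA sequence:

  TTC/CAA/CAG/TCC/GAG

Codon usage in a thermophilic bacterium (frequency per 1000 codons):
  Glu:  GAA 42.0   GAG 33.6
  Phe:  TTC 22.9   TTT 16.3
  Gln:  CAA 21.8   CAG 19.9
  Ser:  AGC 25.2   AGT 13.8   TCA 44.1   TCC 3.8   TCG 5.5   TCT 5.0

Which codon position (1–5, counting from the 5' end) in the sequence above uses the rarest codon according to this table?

4

Codon 1 TTC (Phe): 22.9 per 1000.
Codon 2 CAA (Gln): 21.8 per 1000.
Codon 3 CAG (Gln): 19.9 per 1000.
Codon 4 TCC (Ser): 3.8 per 1000.
Codon 5 GAG (Glu): 33.6 per 1000.
Lowest frequency is 3.8 at codon 4.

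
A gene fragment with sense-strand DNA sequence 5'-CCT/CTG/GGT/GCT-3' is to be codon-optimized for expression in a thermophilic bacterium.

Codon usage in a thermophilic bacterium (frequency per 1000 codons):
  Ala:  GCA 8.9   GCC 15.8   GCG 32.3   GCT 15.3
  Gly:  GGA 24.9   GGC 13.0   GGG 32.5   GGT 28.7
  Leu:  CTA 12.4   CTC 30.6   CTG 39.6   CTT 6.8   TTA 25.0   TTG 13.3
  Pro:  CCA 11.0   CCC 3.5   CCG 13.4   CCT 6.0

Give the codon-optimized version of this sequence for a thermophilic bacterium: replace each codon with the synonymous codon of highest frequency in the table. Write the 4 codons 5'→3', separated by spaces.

CCG CTG GGG GCG

Codon 1 (Pro): best is CCG at 13.4.
Codon 2 (Leu): best is CTG at 39.6.
Codon 3 (Gly): best is GGG at 32.5.
Codon 4 (Ala): best is GCG at 32.3.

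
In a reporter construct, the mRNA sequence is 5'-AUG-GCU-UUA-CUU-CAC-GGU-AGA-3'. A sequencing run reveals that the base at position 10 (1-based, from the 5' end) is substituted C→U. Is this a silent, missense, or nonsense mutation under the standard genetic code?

missense

Position 10 falls in codon 4: CUU → Leu.
After the substitution the codon is UUU → Phe.
Leu ≠ Phe, so this is a missense mutation.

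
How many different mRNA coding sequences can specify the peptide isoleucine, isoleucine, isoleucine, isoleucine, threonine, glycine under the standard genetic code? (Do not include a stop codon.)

1296

Ile: 3 codons.
Ile: 3 codons.
Ile: 3 codons.
Ile: 3 codons.
Thr: 4 codons.
Gly: 4 codons.
3 × 3 × 3 × 3 × 4 × 4 = 1296.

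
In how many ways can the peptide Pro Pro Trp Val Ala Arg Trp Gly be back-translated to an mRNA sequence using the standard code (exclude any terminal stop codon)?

6144

Pro: 4 codons.
Pro: 4 codons.
Trp: 1 codon.
Val: 4 codons.
Ala: 4 codons.
Arg: 6 codons.
Trp: 1 codon.
Gly: 4 codons.
4 × 4 × 1 × 4 × 4 × 6 × 1 × 4 = 6144.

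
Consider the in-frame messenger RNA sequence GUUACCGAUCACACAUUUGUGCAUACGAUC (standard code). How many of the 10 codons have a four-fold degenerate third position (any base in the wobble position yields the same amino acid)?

Codon 1 GUU (Val): third position 4-fold.
Codon 2 ACC (Thr): third position 4-fold.
Codon 3 GAU (Asp): third position 2-fold.
Codon 4 CAC (His): third position 2-fold.
Codon 5 ACA (Thr): third position 4-fold.
Codon 6 UUU (Phe): third position 2-fold.
Codon 7 GUG (Val): third position 4-fold.
Codon 8 CAU (His): third position 2-fold.
Codon 9 ACG (Thr): third position 4-fold.
Codon 10 AUC (Ile): third position 3-fold.
Four-fold degenerate third positions: 5.

5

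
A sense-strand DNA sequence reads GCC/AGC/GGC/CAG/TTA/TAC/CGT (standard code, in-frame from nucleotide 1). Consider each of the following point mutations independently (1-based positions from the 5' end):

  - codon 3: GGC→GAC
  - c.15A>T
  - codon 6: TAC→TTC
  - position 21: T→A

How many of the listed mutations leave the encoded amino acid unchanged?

1

Codon 3: GGC (Gly) → GAC (Asp) — missense.
Codon 5: TTA (Leu) → TTT (Phe) — missense.
Codon 6: TAC (Tyr) → TTC (Phe) — missense.
Codon 7: CGT (Arg) → CGA (Arg) — synonymous.
Synonymous: 1 of 4.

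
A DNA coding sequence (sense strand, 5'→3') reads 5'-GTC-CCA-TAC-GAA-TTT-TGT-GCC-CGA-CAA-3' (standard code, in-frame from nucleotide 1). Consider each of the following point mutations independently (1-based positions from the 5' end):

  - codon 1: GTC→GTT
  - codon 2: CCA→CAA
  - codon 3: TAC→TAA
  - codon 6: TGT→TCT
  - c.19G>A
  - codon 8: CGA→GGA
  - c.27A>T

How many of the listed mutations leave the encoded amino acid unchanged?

Codon 1: GTC (Val) → GTT (Val) — synonymous.
Codon 2: CCA (Pro) → CAA (Gln) — missense.
Codon 3: TAC (Tyr) → TAA (Stop) — nonsense.
Codon 6: TGT (Cys) → TCT (Ser) — missense.
Codon 7: GCC (Ala) → ACC (Thr) — missense.
Codon 8: CGA (Arg) → GGA (Gly) — missense.
Codon 9: CAA (Gln) → CAT (His) — missense.
Synonymous: 1 of 7.

1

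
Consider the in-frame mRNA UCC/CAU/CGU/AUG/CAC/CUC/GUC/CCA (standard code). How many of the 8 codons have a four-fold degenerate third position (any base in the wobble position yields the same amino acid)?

Codon 1 UCC (Ser): third position 4-fold.
Codon 2 CAU (His): third position 2-fold.
Codon 3 CGU (Arg): third position 4-fold.
Codon 4 AUG (Met): third position 1-fold.
Codon 5 CAC (His): third position 2-fold.
Codon 6 CUC (Leu): third position 4-fold.
Codon 7 GUC (Val): third position 4-fold.
Codon 8 CCA (Pro): third position 4-fold.
Four-fold degenerate third positions: 5.

5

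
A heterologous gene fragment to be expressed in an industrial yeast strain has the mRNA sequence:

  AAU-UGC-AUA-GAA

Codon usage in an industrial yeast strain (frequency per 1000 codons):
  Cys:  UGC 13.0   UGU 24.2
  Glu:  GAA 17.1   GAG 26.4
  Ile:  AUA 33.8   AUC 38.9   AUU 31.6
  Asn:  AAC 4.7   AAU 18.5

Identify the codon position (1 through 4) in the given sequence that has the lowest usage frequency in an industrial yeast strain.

2

Codon 1 AAU (Asn): 18.5 per 1000.
Codon 2 UGC (Cys): 13.0 per 1000.
Codon 3 AUA (Ile): 33.8 per 1000.
Codon 4 GAA (Glu): 17.1 per 1000.
Lowest frequency is 13.0 at codon 2.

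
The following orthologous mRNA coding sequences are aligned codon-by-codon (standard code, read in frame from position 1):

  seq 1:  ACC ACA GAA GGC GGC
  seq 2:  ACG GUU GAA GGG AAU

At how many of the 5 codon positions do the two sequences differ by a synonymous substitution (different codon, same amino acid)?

Codon 1: ACC Thr / ACG Thr — synonymous.
Codon 2: ACA Thr / GUU Val — nonsynonymous.
Codon 3: GAA Glu / GAA Glu — identical.
Codon 4: GGC Gly / GGG Gly — synonymous.
Codon 5: GGC Gly / AAU Asn — nonsynonymous.
Synonymous differences: 2.

2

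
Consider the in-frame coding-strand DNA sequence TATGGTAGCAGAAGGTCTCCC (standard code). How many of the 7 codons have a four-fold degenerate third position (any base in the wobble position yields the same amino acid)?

3

Codon 1 TAT (Tyr): third position 2-fold.
Codon 2 GGT (Gly): third position 4-fold.
Codon 3 AGC (Ser): third position 2-fold.
Codon 4 AGA (Arg): third position 2-fold.
Codon 5 AGG (Arg): third position 2-fold.
Codon 6 TCT (Ser): third position 4-fold.
Codon 7 CCC (Pro): third position 4-fold.
Four-fold degenerate third positions: 3.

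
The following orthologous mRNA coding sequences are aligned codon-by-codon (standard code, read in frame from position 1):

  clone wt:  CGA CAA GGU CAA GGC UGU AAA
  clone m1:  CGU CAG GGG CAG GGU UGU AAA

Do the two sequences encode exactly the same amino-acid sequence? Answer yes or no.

yes

Codon 1: CGA Arg / CGU Arg — synonymous.
Codon 2: CAA Gln / CAG Gln — synonymous.
Codon 3: GGU Gly / GGG Gly — synonymous.
Codon 4: CAA Gln / CAG Gln — synonymous.
Codon 5: GGC Gly / GGU Gly — synonymous.
Codon 6: UGU Cys / UGU Cys — identical.
Codon 7: AAA Lys / AAA Lys — identical.
Nonsynonymous differences: 0 → same protein.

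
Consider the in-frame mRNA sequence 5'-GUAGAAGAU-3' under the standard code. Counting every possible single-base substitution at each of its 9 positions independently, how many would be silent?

Codon 1 (GUA, Val): 3 synonymous substitutions.
Codon 2 (GAA, Glu): 1 synonymous substitution.
Codon 3 (GAU, Asp): 1 synonymous substitution.
Total: 3 + 1 + 1 = 5.

5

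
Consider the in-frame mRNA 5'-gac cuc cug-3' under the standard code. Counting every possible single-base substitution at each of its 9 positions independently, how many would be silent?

8

Codon 1 (GAC, Asp): 1 synonymous substitution.
Codon 2 (CUC, Leu): 3 synonymous substitutions.
Codon 3 (CUG, Leu): 4 synonymous substitutions.
Total: 1 + 3 + 4 = 8.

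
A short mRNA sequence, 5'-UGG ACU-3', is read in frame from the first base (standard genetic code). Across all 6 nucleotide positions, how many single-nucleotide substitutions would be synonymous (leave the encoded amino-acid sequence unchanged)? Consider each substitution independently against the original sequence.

3

Codon 1 (UGG, Trp): 0 synonymous substitutions.
Codon 2 (ACU, Thr): 3 synonymous substitutions.
Total: 0 + 3 = 3.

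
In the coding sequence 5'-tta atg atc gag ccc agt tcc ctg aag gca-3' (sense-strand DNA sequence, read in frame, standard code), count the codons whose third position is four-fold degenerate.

Codon 1 TTA (Leu): third position 2-fold.
Codon 2 ATG (Met): third position 1-fold.
Codon 3 ATC (Ile): third position 3-fold.
Codon 4 GAG (Glu): third position 2-fold.
Codon 5 CCC (Pro): third position 4-fold.
Codon 6 AGT (Ser): third position 2-fold.
Codon 7 TCC (Ser): third position 4-fold.
Codon 8 CTG (Leu): third position 4-fold.
Codon 9 AAG (Lys): third position 2-fold.
Codon 10 GCA (Ala): third position 4-fold.
Four-fold degenerate third positions: 4.

4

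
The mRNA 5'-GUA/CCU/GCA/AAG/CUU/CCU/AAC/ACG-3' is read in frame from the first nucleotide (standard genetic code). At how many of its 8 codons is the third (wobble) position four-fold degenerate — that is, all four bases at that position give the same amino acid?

Codon 1 GUA (Val): third position 4-fold.
Codon 2 CCU (Pro): third position 4-fold.
Codon 3 GCA (Ala): third position 4-fold.
Codon 4 AAG (Lys): third position 2-fold.
Codon 5 CUU (Leu): third position 4-fold.
Codon 6 CCU (Pro): third position 4-fold.
Codon 7 AAC (Asn): third position 2-fold.
Codon 8 ACG (Thr): third position 4-fold.
Four-fold degenerate third positions: 6.

6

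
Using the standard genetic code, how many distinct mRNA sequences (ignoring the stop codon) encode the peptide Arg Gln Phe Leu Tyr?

288

Arg: 6 codons.
Gln: 2 codons.
Phe: 2 codons.
Leu: 6 codons.
Tyr: 2 codons.
6 × 2 × 2 × 6 × 2 = 288.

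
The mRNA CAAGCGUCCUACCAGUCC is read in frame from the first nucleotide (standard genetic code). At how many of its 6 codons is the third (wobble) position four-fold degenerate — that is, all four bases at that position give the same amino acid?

Codon 1 CAA (Gln): third position 2-fold.
Codon 2 GCG (Ala): third position 4-fold.
Codon 3 UCC (Ser): third position 4-fold.
Codon 4 UAC (Tyr): third position 2-fold.
Codon 5 CAG (Gln): third position 2-fold.
Codon 6 UCC (Ser): third position 4-fold.
Four-fold degenerate third positions: 3.

3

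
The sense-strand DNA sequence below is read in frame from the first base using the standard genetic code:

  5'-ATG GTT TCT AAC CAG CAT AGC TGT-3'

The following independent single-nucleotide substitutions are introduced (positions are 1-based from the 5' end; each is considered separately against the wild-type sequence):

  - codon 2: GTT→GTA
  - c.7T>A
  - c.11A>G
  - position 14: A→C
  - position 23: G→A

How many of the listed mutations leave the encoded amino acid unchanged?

1

Codon 2: GTT (Val) → GTA (Val) — synonymous.
Codon 3: TCT (Ser) → ACT (Thr) — missense.
Codon 4: AAC (Asn) → AGC (Ser) — missense.
Codon 5: CAG (Gln) → CCG (Pro) — missense.
Codon 8: TGT (Cys) → TAT (Tyr) — missense.
Synonymous: 1 of 5.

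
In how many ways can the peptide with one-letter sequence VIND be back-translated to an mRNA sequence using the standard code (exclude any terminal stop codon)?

Val: 4 codons.
Ile: 3 codons.
Asn: 2 codons.
Asp: 2 codons.
4 × 3 × 2 × 2 = 48.

48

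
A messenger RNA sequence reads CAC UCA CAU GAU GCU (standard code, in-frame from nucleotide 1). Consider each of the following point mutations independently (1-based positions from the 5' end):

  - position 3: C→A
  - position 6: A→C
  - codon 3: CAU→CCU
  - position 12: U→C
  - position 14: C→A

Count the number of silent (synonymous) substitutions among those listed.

Codon 1: CAC (His) → CAA (Gln) — missense.
Codon 2: UCA (Ser) → UCC (Ser) — synonymous.
Codon 3: CAU (His) → CCU (Pro) — missense.
Codon 4: GAU (Asp) → GAC (Asp) — synonymous.
Codon 5: GCU (Ala) → GAU (Asp) — missense.
Synonymous: 2 of 5.

2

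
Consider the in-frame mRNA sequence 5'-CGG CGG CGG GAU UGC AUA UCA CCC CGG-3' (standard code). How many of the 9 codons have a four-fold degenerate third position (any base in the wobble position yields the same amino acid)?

Codon 1 CGG (Arg): third position 4-fold.
Codon 2 CGG (Arg): third position 4-fold.
Codon 3 CGG (Arg): third position 4-fold.
Codon 4 GAU (Asp): third position 2-fold.
Codon 5 UGC (Cys): third position 2-fold.
Codon 6 AUA (Ile): third position 3-fold.
Codon 7 UCA (Ser): third position 4-fold.
Codon 8 CCC (Pro): third position 4-fold.
Codon 9 CGG (Arg): third position 4-fold.
Four-fold degenerate third positions: 6.

6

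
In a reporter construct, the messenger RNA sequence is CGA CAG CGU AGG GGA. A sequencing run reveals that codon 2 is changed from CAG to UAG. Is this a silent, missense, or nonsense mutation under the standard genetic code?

Position 4 falls in codon 2: CAG → Gln.
After the substitution the codon is UAG → Stop.
The new codon is a stop codon, so this is a nonsense mutation.

nonsense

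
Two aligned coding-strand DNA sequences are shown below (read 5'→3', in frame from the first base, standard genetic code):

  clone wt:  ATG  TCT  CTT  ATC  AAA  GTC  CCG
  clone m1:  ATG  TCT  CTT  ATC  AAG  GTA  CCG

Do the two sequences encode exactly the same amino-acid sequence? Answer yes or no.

yes

Codon 1: ATG Met / ATG Met — identical.
Codon 2: TCT Ser / TCT Ser — identical.
Codon 3: CTT Leu / CTT Leu — identical.
Codon 4: ATC Ile / ATC Ile — identical.
Codon 5: AAA Lys / AAG Lys — synonymous.
Codon 6: GTC Val / GTA Val — synonymous.
Codon 7: CCG Pro / CCG Pro — identical.
Nonsynonymous differences: 0 → same protein.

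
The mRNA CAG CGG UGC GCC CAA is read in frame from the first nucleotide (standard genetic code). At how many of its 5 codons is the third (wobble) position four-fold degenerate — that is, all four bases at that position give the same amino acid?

2

Codon 1 CAG (Gln): third position 2-fold.
Codon 2 CGG (Arg): third position 4-fold.
Codon 3 UGC (Cys): third position 2-fold.
Codon 4 GCC (Ala): third position 4-fold.
Codon 5 CAA (Gln): third position 2-fold.
Four-fold degenerate third positions: 2.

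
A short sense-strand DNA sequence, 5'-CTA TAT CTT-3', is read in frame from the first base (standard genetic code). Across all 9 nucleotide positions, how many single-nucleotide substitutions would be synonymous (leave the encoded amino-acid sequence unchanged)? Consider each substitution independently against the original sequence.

8

Codon 1 (CTA, Leu): 4 synonymous substitutions.
Codon 2 (TAT, Tyr): 1 synonymous substitution.
Codon 3 (CTT, Leu): 3 synonymous substitutions.
Total: 4 + 1 + 3 = 8.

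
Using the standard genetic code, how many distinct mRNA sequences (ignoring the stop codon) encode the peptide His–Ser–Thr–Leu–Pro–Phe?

2304

His: 2 codons.
Ser: 6 codons.
Thr: 4 codons.
Leu: 6 codons.
Pro: 4 codons.
Phe: 2 codons.
2 × 6 × 4 × 6 × 4 × 2 = 2304.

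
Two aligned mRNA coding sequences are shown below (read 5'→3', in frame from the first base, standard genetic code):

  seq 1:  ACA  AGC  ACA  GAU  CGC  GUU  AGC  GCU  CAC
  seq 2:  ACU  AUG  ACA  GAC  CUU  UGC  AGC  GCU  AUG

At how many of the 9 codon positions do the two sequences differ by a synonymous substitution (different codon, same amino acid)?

Codon 1: ACA Thr / ACU Thr — synonymous.
Codon 2: AGC Ser / AUG Met — nonsynonymous.
Codon 3: ACA Thr / ACA Thr — identical.
Codon 4: GAU Asp / GAC Asp — synonymous.
Codon 5: CGC Arg / CUU Leu — nonsynonymous.
Codon 6: GUU Val / UGC Cys — nonsynonymous.
Codon 7: AGC Ser / AGC Ser — identical.
Codon 8: GCU Ala / GCU Ala — identical.
Codon 9: CAC His / AUG Met — nonsynonymous.
Synonymous differences: 2.

2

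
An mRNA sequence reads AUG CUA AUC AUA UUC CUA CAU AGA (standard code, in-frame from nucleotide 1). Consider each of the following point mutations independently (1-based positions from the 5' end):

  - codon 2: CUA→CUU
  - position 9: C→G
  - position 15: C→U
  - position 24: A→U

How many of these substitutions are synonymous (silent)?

Codon 2: CUA (Leu) → CUU (Leu) — synonymous.
Codon 3: AUC (Ile) → AUG (Met) — missense.
Codon 5: UUC (Phe) → UUU (Phe) — synonymous.
Codon 8: AGA (Arg) → AGU (Ser) — missense.
Synonymous: 2 of 4.

2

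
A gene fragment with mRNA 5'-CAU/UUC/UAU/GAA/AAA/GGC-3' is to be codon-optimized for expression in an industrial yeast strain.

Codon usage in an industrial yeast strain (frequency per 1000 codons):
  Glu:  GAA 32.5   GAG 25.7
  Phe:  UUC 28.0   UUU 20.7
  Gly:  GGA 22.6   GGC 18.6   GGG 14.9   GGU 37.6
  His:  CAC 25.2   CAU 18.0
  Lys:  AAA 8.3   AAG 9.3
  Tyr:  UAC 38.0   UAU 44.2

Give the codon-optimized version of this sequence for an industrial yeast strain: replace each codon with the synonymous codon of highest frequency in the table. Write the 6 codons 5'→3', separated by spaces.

Codon 1 (His): best is CAC at 25.2.
Codon 2 (Phe): best is UUC at 28.0.
Codon 3 (Tyr): best is UAU at 44.2.
Codon 4 (Glu): best is GAA at 32.5.
Codon 5 (Lys): best is AAG at 9.3.
Codon 6 (Gly): best is GGU at 37.6.

CAC UUC UAU GAA AAG GGU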